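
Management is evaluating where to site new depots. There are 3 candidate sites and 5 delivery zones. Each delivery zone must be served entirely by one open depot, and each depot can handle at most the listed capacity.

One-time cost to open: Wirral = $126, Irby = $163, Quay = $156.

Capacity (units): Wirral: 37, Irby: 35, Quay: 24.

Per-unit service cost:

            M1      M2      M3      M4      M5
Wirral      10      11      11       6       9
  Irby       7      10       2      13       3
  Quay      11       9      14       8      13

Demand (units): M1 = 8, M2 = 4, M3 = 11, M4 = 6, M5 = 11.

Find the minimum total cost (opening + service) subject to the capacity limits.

Minimum total cost: 476

Open {Wirral, Irby}: M1→Irby 7·8=56, M2→Irby 10·4=40, M3→Irby 2·11=22, M4→Wirral 6·6=36, M5→Irby 3·11=33.
Loads: Wirral carries 6/37, Irby carries 34/35. Service 187; fixed 289; total 476.
Next best feasible plan costs 480.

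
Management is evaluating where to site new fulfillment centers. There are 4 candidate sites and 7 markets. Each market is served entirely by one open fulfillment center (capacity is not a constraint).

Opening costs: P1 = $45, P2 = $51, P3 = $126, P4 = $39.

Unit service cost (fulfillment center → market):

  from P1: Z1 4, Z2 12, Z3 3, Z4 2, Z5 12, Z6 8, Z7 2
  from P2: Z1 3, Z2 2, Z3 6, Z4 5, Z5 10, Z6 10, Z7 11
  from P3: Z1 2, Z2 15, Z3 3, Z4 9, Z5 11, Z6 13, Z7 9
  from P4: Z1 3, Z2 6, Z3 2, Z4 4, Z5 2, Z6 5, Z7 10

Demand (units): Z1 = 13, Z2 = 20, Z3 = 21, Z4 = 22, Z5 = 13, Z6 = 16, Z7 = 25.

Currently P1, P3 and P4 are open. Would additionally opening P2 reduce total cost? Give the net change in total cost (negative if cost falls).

Current service cost with {P1, P3, P4}: 388.
Adding P2: each market re-picks its cheapest; new service cost 308, saving 80.
Extra fixed cost: 51. Net change = 51 − 80 = -29.
(Totals: 598 → 569.)

Yes — net change −29 (cost falls by 29).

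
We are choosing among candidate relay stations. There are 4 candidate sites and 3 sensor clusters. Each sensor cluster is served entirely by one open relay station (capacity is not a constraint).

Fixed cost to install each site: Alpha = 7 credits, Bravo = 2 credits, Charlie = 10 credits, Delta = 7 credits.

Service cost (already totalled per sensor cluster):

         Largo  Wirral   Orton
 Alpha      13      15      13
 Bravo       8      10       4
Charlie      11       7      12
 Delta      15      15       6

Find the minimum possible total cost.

Minimum total cost: 24

For any fixed open set, each sensor cluster goes to its cheapest open site; total = fixed + service.
{Bravo}: Largo→Bravo 8, Wirral→Bravo 10, Orton→Bravo 4. Service 22; fixed 2; total 24.
{Alpha, Bravo}: service 22 + fixed 9 = 31
{Bravo, Charlie}: service 19 + fixed 12 = 31
{Alpha, Bravo, Charlie, Delta}: service 19 + fixed 26 = 45
No other subset beats 24.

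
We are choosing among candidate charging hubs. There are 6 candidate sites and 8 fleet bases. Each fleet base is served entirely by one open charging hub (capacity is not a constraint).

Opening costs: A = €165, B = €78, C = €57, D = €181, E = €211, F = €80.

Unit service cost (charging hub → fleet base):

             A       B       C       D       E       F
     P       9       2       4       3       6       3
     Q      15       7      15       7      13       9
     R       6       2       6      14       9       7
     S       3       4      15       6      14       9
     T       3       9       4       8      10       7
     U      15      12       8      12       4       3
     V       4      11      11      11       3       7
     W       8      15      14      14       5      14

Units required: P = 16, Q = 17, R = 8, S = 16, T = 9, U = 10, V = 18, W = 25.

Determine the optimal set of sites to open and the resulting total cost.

For any fixed open set, each fleet base goes to its cheapest open site; total = fixed + service.
{B, E}: P→B 2·16=32, Q→B 7·17=119, R→B 2·8=16, S→B 4·16=64, T→B 9·9=81, U→E 4·10=40, V→E 3·18=54, W→E 5·25=125. Service 531; fixed 289; total 820.
{B, C, E}: service 486 + fixed 346 = 832
{A, B, F}: P→B 2·16=32, Q→B 7·17=119, R→B 2·8=16, S→A 3·16=48, T→A 3·9=27, U→F 3·10=30, V→A 4·18=72, W→A 8·25=200. Service 544; fixed 323; total 867.
{A, B, C, D, E, F}: service 451 + fixed 772 = 1223
No other subset beats 820.

Open B and E; minimum total cost 820.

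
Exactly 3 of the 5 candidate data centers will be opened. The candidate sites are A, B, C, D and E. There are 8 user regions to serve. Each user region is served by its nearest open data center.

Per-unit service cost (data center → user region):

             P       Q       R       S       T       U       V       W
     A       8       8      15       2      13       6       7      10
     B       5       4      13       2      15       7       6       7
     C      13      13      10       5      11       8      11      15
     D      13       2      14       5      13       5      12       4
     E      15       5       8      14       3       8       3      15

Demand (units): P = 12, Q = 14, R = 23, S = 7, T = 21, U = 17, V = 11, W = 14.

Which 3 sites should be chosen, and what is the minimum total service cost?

Choose B, D and E; total service cost 523.

With exactly 3 open, each user region uses its cheapest among the chosen.
{B, D, E}: P→B 5·12=60, Q→D 2·14=28, R→E 8·23=184, S→B 2·7=14, T→E 3·21=63, U→D 5·17=85, V→E 3·11=33, W→D 4·14=56. Service cost 523.
{A, D, E}: service cost 559
{A, B, E}: service cost 610
Among all 10 size-3 choices, {B, D, E} is lowest.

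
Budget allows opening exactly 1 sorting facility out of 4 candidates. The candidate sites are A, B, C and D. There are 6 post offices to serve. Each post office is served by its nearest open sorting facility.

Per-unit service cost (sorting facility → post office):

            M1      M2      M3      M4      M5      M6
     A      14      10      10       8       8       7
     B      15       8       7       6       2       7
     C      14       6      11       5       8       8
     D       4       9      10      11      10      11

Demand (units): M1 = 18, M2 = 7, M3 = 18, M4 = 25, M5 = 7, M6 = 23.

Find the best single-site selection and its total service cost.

With exactly 1 open, each post office uses its cheapest among the chosen.
{B}: M1→B 15·18=270, M2→B 8·7=56, M3→B 7·18=126, M4→B 6·25=150, M5→B 2·7=14, M6→B 7·23=161. Service cost 777.
{C}: service cost 857
{D}: service cost 913
Among all 4 size-1 choices, {B} is lowest.

Choose B only; total service cost 777.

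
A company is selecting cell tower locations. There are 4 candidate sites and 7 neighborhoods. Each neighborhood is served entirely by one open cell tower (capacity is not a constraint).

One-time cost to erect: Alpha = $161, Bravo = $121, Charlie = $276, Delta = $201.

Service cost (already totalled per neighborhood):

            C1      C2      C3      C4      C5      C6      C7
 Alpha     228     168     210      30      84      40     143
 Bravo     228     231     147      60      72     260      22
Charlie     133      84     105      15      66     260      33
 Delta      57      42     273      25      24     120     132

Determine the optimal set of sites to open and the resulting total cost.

Open Bravo and Delta; minimum total cost 759.

For any fixed open set, each neighborhood goes to its cheapest open site; total = fixed + service.
{Bravo, Delta}: C1→Delta 57, C2→Delta 42, C3→Bravo 147, C4→Delta 25, C5→Delta 24, C6→Delta 120, C7→Bravo 22. Service 437; fixed 322; total 759.
{Alpha, Bravo, Delta}: C1→Delta 57, C2→Delta 42, C3→Bravo 147, C4→Delta 25, C5→Delta 24, C6→Alpha 40, C7→Bravo 22. Service 357; fixed 483; total 840.
{Charlie, Delta}: service 396 + fixed 477 = 873
{Alpha, Bravo, Charlie, Delta}: service 305 + fixed 759 = 1064
(All 15 nonempty subsets were checked; Bravo and Delta is lowest.)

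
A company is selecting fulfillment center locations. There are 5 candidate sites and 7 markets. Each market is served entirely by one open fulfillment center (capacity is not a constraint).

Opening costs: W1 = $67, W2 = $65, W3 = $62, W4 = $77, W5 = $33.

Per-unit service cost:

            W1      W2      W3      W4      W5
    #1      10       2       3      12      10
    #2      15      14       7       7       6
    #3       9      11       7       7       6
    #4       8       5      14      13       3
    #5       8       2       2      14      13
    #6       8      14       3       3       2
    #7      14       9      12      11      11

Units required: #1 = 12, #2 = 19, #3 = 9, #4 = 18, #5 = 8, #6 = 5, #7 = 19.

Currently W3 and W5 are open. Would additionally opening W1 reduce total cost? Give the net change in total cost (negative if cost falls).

No — net change +67 (cost rises by 67).

Current service cost with {W3, W5}: 493.
Adding W1: each market re-picks its cheapest; new service cost 493, saving 0.
Extra fixed cost: 67. Net change = 67 − 0 = 67.
(Totals: 588 → 655.)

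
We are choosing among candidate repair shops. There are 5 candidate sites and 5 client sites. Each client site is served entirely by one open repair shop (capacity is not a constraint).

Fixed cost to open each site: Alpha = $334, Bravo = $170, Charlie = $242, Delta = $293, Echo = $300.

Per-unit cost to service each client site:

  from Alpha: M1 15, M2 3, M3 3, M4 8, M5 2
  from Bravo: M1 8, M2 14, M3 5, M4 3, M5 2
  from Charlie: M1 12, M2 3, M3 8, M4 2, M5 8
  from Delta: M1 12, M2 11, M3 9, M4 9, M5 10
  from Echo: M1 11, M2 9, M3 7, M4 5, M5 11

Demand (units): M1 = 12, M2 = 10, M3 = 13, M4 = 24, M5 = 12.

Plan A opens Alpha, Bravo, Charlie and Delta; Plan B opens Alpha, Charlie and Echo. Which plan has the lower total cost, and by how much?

Plan A: {Alpha, Bravo, Charlie, Delta}: M1→Bravo 8·12=96, M2→Alpha 3·10=30, M3→Alpha 3·13=39, M4→Charlie 2·24=48, M5→Alpha 2·12=24. Service 237; fixed 1039; total 1276.
Plan B: {Alpha, Charlie, Echo}: M1→Echo 11·12=132, M2→Alpha 3·10=30, M3→Alpha 3·13=39, M4→Charlie 2·24=48, M5→Alpha 2·12=24. Service 273; fixed 876; total 1149.
Difference: |1276 − 1149| = 127.

Plan B is cheaper by 127.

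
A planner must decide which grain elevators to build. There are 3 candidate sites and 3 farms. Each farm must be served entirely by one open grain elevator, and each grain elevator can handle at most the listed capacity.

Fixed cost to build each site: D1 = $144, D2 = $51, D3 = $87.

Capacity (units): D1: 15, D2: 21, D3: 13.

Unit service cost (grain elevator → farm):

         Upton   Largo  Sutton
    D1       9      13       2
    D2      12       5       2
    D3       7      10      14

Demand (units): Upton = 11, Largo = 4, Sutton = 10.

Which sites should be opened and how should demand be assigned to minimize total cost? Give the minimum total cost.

Open {D2, D3}: Upton→D3 7·11=77, Largo→D2 5·4=20, Sutton→D2 2·10=20.
Loads: D2 carries 14/21, D3 carries 11/13. Service 117; fixed 138; total 255.
Next best feasible plan costs 330.

Minimum total cost: 255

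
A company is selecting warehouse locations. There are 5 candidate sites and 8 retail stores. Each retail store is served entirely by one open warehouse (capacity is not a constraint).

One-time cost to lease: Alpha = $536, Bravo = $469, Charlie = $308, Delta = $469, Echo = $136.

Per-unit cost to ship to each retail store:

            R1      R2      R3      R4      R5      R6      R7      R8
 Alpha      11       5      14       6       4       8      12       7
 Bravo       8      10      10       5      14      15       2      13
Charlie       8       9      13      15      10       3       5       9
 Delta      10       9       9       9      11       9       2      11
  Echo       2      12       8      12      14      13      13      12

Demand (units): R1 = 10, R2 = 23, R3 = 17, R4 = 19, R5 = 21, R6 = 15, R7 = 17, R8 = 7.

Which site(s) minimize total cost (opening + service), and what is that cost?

Open Charlie and Echo; minimum total cost 1438.

For any fixed open set, each retail store goes to its cheapest open site; total = fixed + service.
{Charlie, Echo}: R1→Echo 2·10=20, R2→Charlie 9·23=207, R3→Echo 8·17=136, R4→Echo 12·19=228, R5→Charlie 10·21=210, R6→Charlie 3·15=45, R7→Charlie 5·17=85, R8→Charlie 9·7=63. Service 994; fixed 444; total 1438.
{Charlie}: service 1196 + fixed 308 = 1504
{Alpha, Echo}: service 842 + fixed 672 = 1514
{Alpha, Bravo, Charlie, Delta, Echo}: service 578 + fixed 1918 = 2496
No other subset beats 1438.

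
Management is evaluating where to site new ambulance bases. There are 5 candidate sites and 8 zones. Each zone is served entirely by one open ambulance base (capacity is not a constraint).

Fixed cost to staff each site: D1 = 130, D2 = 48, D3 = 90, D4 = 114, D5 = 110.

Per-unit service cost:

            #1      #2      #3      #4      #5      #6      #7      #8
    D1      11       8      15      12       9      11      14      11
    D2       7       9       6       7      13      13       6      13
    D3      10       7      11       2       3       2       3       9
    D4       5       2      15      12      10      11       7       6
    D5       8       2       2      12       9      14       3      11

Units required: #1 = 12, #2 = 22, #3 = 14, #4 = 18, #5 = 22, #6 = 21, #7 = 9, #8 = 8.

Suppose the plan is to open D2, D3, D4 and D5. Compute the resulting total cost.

Total cost: 713

Each zone is assigned to its cheapest site among the open ones.
{D2, D3, D4, D5}: #1→D4 5·12=60, #2→D4 2·22=44, #3→D5 2·14=28, #4→D3 2·18=36, #5→D3 3·22=66, #6→D3 2·21=42, #7→D3 3·9=27, #8→D4 6·8=48. Service 351; fixed 362; total 713.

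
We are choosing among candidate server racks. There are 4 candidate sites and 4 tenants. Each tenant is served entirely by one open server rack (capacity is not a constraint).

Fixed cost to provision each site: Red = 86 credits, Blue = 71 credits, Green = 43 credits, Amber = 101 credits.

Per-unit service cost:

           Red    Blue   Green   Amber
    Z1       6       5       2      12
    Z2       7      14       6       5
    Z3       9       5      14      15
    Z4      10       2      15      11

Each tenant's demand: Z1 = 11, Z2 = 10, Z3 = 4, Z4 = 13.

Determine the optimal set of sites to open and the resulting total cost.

Open Blue and Green; minimum total cost 242.

For any fixed open set, each tenant goes to its cheapest open site; total = fixed + service.
{Blue, Green}: Z1→Green 2·11=22, Z2→Green 6·10=60, Z3→Blue 5·4=20, Z4→Blue 2·13=26. Service 128; fixed 114; total 242.
{Blue}: Z1→Blue 5·11=55, Z2→Blue 14·10=140, Z3→Blue 5·4=20, Z4→Blue 2·13=26. Service 241; fixed 71; total 312.
{Blue, Amber}: service 151 + fixed 172 = 323
{Red, Blue, Green, Amber}: service 118 + fixed 301 = 419
(All 15 nonempty subsets were checked; Blue and Green is lowest.)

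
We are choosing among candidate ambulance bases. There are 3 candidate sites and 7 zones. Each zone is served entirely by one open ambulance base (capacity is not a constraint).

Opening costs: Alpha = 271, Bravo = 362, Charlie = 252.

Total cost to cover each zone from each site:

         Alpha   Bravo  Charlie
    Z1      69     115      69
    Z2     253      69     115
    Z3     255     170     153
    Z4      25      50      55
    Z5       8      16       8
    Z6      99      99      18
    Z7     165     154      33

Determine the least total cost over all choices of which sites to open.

For any fixed open set, each zone goes to its cheapest open site; total = fixed + service.
{Charlie}: Z1→Charlie 69, Z2→Charlie 115, Z3→Charlie 153, Z4→Charlie 55, Z5→Charlie 8, Z6→Charlie 18, Z7→Charlie 33. Service 451; fixed 252; total 703.
{Alpha, Charlie}: service 421 + fixed 523 = 944
{Bravo, Charlie}: service 400 + fixed 614 = 1014
{Alpha, Bravo, Charlie}: Z1→Alpha 69, Z2→Bravo 69, Z3→Charlie 153, Z4→Alpha 25, Z5→Alpha 8, Z6→Charlie 18, Z7→Charlie 33. Service 375; fixed 885; total 1260.
No other subset beats 703.

Minimum total cost: 703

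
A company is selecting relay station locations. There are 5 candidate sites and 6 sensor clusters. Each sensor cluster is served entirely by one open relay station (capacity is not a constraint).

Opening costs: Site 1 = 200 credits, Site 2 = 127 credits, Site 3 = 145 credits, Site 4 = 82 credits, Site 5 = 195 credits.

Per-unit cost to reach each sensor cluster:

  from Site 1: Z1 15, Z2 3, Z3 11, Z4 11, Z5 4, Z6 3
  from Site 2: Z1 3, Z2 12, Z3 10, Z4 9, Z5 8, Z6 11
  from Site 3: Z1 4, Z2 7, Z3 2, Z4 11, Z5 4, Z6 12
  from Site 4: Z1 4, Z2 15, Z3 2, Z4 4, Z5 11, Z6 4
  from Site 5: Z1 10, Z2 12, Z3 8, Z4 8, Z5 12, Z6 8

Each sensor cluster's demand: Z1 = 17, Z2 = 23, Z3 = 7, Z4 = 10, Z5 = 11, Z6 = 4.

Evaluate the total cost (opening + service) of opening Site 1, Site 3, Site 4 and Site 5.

Each sensor cluster is assigned to its cheapest site among the open ones.
{Site 1, Site 3, Site 4, Site 5}: Z1→Site 3 4·17=68, Z2→Site 1 3·23=69, Z3→Site 3 2·7=14, Z4→Site 4 4·10=40, Z5→Site 1 4·11=44, Z6→Site 1 3·4=12. Service 247; fixed 622; total 869.

Total cost: 869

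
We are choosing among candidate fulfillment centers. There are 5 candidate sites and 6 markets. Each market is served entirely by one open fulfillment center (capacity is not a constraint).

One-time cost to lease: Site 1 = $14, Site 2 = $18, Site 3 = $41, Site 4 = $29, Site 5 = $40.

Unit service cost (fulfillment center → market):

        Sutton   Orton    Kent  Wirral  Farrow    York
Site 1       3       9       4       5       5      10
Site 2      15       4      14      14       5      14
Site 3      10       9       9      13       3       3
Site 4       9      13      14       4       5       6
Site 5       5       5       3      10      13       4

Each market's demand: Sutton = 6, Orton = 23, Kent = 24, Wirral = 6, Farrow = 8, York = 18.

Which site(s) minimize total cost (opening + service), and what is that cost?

For any fixed open set, each market goes to its cheapest open site; total = fixed + service.
{Site 1, Site 2, Site 3}: Sutton→Site 1 3·6=18, Orton→Site 2 4·23=92, Kent→Site 1 4·24=96, Wirral→Site 1 5·6=30, Farrow→Site 3 3·8=24, York→Site 3 3·18=54. Service 314; fixed 73; total 387.
{Site 1, Site 2, Site 5}: service 324 + fixed 72 = 396
{Site 1, Site 5}: service 347 + fixed 54 = 401
{Site 1, Site 2, Site 3, Site 4, Site 5}: service 284 + fixed 142 = 426
No other subset beats 387.

Open Site 1, Site 2 and Site 3; minimum total cost 387.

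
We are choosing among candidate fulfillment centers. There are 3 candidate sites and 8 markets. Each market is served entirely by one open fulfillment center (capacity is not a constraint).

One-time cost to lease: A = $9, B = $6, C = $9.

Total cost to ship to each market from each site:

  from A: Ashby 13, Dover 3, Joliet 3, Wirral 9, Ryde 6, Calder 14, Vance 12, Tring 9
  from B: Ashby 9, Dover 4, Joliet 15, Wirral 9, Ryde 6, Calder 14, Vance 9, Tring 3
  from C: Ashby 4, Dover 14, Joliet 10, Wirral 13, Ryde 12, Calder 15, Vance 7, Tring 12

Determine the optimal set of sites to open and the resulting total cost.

Open A and B; minimum total cost 71.

For any fixed open set, each market goes to its cheapest open site; total = fixed + service.
{A, B}: Ashby→B 9, Dover→A 3, Joliet→A 3, Wirral→A 9, Ryde→A 6, Calder→A 14, Vance→B 9, Tring→B 3. Service 56; fixed 15; total 71.
{B, C}: service 57 + fixed 15 = 72
{A, B, C}: service 49 + fixed 24 = 73
{B}: service 69 + fixed 6 = 75
No other subset beats 71.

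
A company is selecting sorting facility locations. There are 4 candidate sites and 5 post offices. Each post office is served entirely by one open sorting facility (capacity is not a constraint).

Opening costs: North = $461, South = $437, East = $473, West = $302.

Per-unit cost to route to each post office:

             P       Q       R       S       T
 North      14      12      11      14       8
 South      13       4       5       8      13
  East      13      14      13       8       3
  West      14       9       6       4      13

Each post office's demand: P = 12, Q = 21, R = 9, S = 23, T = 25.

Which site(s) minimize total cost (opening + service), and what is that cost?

Open West only; minimum total cost 1130.

For any fixed open set, each post office goes to its cheapest open site; total = fixed + service.
{West}: P→West 14·12=168, Q→West 9·21=189, R→West 6·9=54, S→West 4·23=92, T→West 13·25=325. Service 828; fixed 302; total 1130.
{South}: service 794 + fixed 437 = 1231
{East}: service 826 + fixed 473 = 1299
{North, South, East, West}: service 452 + fixed 1673 = 2125
No other subset beats 1130.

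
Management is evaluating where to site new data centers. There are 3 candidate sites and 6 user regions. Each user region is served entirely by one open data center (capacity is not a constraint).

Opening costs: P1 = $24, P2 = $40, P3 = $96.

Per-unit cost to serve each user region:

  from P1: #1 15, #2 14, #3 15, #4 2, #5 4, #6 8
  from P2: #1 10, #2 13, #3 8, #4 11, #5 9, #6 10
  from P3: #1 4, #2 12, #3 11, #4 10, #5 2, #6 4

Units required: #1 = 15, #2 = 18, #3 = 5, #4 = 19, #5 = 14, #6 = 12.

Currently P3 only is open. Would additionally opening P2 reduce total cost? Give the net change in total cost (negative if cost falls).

No — net change +25 (cost rises by 25).

Current service cost with {P3}: 597.
Adding P2: each user region re-picks its cheapest; new service cost 582, saving 15.
Extra fixed cost: 40. Net change = 40 − 15 = 25.
(Totals: 693 → 718.)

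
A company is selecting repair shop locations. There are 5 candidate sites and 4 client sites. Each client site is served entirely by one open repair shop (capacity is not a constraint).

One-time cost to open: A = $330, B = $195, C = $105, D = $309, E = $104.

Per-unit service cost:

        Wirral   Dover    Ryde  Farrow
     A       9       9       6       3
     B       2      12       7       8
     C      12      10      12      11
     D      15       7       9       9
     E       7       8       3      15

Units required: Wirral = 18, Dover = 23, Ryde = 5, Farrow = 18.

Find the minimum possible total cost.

For any fixed open set, each client site goes to its cheapest open site; total = fixed + service.
{B, E}: Wirral→B 2·18=36, Dover→E 8·23=184, Ryde→E 3·5=15, Farrow→B 8·18=144. Service 379; fixed 299; total 678.
{B}: Wirral→B 2·18=36, Dover→B 12·23=276, Ryde→B 7·5=35, Farrow→B 8·18=144. Service 491; fixed 195; total 686.
{E}: Wirral→E 7·18=126, Dover→E 8·23=184, Ryde→E 3·5=15, Farrow→E 15·18=270. Service 595; fixed 104; total 699.
{A, B, C, D, E}: Wirral→B 2·18=36, Dover→D 7·23=161, Ryde→E 3·5=15, Farrow→A 3·18=54. Service 266; fixed 1043; total 1309.
No other subset beats 678.

Minimum total cost: 678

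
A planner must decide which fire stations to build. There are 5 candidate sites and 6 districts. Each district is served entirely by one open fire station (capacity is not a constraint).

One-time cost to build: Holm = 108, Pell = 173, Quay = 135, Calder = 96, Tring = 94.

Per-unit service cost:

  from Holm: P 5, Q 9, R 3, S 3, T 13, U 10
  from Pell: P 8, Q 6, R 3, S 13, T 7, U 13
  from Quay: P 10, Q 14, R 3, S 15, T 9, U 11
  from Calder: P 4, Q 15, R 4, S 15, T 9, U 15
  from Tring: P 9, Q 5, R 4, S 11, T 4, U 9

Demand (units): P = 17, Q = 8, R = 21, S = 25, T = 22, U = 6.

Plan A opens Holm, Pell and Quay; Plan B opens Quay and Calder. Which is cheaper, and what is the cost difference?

Plan A is cheaper by 212.

Plan A: {Holm, Pell, Quay}: P→Holm 5·17=85, Q→Pell 6·8=48, R→Holm 3·21=63, S→Holm 3·25=75, T→Pell 7·22=154, U→Holm 10·6=60. Service 485; fixed 416; total 901.
Plan B: {Quay, Calder}: P→Calder 4·17=68, Q→Quay 14·8=112, R→Quay 3·21=63, S→Quay 15·25=375, T→Quay 9·22=198, U→Quay 11·6=66. Service 882; fixed 231; total 1113.
Difference: |901 − 1113| = 212.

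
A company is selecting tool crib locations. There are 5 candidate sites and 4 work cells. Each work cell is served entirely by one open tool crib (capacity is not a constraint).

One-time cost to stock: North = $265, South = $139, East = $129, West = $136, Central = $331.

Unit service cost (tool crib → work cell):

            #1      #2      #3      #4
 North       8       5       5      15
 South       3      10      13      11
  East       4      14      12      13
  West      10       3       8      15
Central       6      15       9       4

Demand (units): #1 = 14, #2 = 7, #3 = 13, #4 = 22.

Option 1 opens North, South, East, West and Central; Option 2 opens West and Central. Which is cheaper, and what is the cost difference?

Option 2 is cheaper by 452.

Option 1: {North, South, East, West, Central}: #1→South 3·14=42, #2→West 3·7=21, #3→North 5·13=65, #4→Central 4·22=88. Service 216; fixed 1000; total 1216.
Option 2: {West, Central}: #1→Central 6·14=84, #2→West 3·7=21, #3→West 8·13=104, #4→Central 4·22=88. Service 297; fixed 467; total 764.
Difference: |1216 − 764| = 452.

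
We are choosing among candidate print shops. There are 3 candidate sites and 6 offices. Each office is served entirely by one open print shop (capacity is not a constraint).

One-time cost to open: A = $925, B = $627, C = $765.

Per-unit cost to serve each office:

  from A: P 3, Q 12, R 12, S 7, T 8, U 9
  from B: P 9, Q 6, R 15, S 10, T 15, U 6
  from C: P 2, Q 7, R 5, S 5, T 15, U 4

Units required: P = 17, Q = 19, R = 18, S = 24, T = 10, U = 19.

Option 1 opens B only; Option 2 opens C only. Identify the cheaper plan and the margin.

Option 2 is cheaper by 300.

Option 1: {B}: P→B 9·17=153, Q→B 6·19=114, R→B 15·18=270, S→B 10·24=240, T→B 15·10=150, U→B 6·19=114. Service 1041; fixed 627; total 1668.
Option 2: {C}: P→C 2·17=34, Q→C 7·19=133, R→C 5·18=90, S→C 5·24=120, T→C 15·10=150, U→C 4·19=76. Service 603; fixed 765; total 1368.
Difference: |1668 − 1368| = 300.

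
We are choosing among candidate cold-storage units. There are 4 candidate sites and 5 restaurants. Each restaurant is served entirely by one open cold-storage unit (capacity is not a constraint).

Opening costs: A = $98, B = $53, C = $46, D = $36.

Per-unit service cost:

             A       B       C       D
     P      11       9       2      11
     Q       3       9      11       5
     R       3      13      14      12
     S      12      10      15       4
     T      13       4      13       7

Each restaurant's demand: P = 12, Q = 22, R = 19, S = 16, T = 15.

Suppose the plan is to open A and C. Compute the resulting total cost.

Each restaurant is assigned to its cheapest site among the open ones.
{A, C}: P→C 2·12=24, Q→A 3·22=66, R→A 3·19=57, S→A 12·16=192, T→A 13·15=195. Service 534; fixed 144; total 678.

Total cost: 678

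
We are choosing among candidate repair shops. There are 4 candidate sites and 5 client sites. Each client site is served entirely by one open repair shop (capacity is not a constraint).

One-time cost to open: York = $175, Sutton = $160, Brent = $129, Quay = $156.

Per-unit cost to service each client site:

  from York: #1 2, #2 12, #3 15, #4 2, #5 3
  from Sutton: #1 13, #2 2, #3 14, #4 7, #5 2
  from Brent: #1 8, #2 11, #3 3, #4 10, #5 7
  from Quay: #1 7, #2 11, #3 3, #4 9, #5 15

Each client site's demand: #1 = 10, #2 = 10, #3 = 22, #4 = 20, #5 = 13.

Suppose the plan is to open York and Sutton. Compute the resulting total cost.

Each client site is assigned to its cheapest site among the open ones.
{York, Sutton}: #1→York 2·10=20, #2→Sutton 2·10=20, #3→Sutton 14·22=308, #4→York 2·20=40, #5→Sutton 2·13=26. Service 414; fixed 335; total 749.

Total cost: 749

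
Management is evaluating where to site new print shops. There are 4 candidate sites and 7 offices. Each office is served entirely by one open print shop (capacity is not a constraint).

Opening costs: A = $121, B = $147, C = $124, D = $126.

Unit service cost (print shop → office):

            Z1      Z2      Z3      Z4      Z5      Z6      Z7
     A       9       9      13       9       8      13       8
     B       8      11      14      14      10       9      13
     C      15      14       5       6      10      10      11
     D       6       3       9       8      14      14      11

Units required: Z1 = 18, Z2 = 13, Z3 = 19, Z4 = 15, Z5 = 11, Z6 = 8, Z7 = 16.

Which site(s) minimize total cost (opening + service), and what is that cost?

Open C and D; minimum total cost 948.

For any fixed open set, each office goes to its cheapest open site; total = fixed + service.
{C, D}: Z1→D 6·18=108, Z2→D 3·13=39, Z3→C 5·19=95, Z4→C 6·15=90, Z5→C 10·11=110, Z6→C 10·8=80, Z7→C 11·16=176. Service 698; fixed 250; total 948.
{A, C, D}: Z1→D 6·18=108, Z2→D 3·13=39, Z3→C 5·19=95, Z4→C 6·15=90, Z5→A 8·11=88, Z6→C 10·8=80, Z7→A 8·16=128. Service 628; fixed 371; total 999.
{A, C}: Z1→A 9·18=162, Z2→A 9·13=117, Z3→C 5·19=95, Z4→C 6·15=90, Z5→A 8·11=88, Z6→C 10·8=80, Z7→A 8·16=128. Service 760; fixed 245; total 1005.
{A, B, C, D}: service 620 + fixed 518 = 1138
(All 15 nonempty subsets were checked; C and D is lowest.)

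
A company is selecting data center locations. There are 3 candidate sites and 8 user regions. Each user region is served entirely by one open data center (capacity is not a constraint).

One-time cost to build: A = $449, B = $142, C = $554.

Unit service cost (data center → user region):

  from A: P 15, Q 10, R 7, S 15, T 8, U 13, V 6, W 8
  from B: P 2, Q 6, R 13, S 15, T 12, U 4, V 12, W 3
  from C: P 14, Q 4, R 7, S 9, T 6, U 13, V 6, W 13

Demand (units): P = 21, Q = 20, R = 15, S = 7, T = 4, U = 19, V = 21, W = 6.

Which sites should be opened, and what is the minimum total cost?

For any fixed open set, each user region goes to its cheapest open site; total = fixed + service.
{B}: P→B 2·21=42, Q→B 6·20=120, R→B 13·15=195, S→B 15·7=105, T→B 12·4=48, U→B 4·19=76, V→B 12·21=252, W→B 3·6=18. Service 856; fixed 142; total 998.
{A, B}: P→B 2·21=42, Q→B 6·20=120, R→A 7·15=105, S→A 15·7=105, T→A 8·4=32, U→B 4·19=76, V→A 6·21=126, W→B 3·6=18. Service 624; fixed 591; total 1215.
{B, C}: service 534 + fixed 696 = 1230
{A, B, C}: service 534 + fixed 1145 = 1679
No other subset beats 998.

Open B only; minimum total cost 998.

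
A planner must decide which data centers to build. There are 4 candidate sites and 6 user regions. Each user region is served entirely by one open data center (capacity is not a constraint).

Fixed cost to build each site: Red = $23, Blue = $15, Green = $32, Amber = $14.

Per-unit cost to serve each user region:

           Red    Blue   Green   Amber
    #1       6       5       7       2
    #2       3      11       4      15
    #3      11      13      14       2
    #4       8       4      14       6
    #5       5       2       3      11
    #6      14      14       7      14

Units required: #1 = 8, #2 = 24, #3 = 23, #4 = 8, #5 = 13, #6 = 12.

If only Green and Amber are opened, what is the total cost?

Each user region is assigned to its cheapest site among the open ones.
{Green, Amber}: #1→Amber 2·8=16, #2→Green 4·24=96, #3→Amber 2·23=46, #4→Amber 6·8=48, #5→Green 3·13=39, #6→Green 7·12=84. Service 329; fixed 46; total 375.

Total cost: 375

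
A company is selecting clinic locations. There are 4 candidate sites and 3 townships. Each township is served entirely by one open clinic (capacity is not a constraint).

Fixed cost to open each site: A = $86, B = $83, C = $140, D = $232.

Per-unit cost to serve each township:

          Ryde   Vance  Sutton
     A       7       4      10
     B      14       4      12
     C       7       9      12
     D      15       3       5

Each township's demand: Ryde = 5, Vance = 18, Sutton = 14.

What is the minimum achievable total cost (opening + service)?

Minimum total cost: 333

For any fixed open set, each township goes to its cheapest open site; total = fixed + service.
{A}: Ryde→A 7·5=35, Vance→A 4·18=72, Sutton→A 10·14=140. Service 247; fixed 86; total 333.
{B}: Ryde→B 14·5=70, Vance→B 4·18=72, Sutton→B 12·14=168. Service 310; fixed 83; total 393.
{A, B}: service 247 + fixed 169 = 416
{A, B, C, D}: Ryde→A 7·5=35, Vance→D 3·18=54, Sutton→D 5·14=70. Service 159; fixed 541; total 700.
(All 15 nonempty subsets were checked; A only is lowest.)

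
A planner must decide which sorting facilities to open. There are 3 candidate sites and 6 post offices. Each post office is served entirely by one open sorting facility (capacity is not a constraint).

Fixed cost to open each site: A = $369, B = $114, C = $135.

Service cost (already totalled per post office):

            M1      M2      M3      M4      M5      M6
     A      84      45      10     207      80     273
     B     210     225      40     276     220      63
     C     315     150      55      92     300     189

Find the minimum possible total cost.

Minimum total cost: 972

For any fixed open set, each post office goes to its cheapest open site; total = fixed + service.
{A, B}: M1→A 84, M2→A 45, M3→A 10, M4→A 207, M5→A 80, M6→B 63. Service 489; fixed 483; total 972.
{A, B, C}: M1→A 84, M2→A 45, M3→A 10, M4→C 92, M5→A 80, M6→B 63. Service 374; fixed 618; total 992.
{A, C}: service 500 + fixed 504 = 1004
{B}: service 1034 + fixed 114 = 1148
No other subset beats 972.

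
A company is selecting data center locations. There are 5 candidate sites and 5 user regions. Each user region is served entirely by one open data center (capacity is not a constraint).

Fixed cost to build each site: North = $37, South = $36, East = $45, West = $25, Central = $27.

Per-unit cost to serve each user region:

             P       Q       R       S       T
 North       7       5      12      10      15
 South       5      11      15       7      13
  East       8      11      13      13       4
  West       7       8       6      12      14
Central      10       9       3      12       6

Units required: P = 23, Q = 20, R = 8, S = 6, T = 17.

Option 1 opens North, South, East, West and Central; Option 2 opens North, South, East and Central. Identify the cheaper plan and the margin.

Option 2 is cheaper by 25.

Option 1: {North, South, East, West, Central}: P→South 5·23=115, Q→North 5·20=100, R→Central 3·8=24, S→South 7·6=42, T→East 4·17=68. Service 349; fixed 170; total 519.
Option 2: {North, South, East, Central}: P→South 5·23=115, Q→North 5·20=100, R→Central 3·8=24, S→South 7·6=42, T→East 4·17=68. Service 349; fixed 145; total 494.
Difference: |519 − 494| = 25.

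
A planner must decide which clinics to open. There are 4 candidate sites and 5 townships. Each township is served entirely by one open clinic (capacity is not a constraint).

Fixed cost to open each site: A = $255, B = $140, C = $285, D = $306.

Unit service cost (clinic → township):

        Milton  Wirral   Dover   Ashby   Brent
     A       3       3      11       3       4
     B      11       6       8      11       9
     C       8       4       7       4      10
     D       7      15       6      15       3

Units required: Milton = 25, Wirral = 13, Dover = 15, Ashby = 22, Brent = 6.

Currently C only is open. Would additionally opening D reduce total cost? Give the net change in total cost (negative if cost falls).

Current service cost with {C}: 505.
Adding D: each township re-picks its cheapest; new service cost 423, saving 82.
Extra fixed cost: 306. Net change = 306 − 82 = 224.
(Totals: 790 → 1014.)

No — net change +224 (cost rises by 224).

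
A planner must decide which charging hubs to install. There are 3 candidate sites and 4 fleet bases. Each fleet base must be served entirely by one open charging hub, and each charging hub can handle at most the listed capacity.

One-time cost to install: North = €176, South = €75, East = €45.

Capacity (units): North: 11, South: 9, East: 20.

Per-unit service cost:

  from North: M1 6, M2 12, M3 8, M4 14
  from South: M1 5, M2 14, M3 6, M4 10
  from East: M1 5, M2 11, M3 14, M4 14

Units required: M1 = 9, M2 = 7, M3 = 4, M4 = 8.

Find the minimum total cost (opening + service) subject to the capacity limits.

Minimum total cost: 378

Open {South, East}: M1→East 5·9=45, M2→East 11·7=77, M3→East 14·4=56, M4→South 10·8=80.
Loads: South carries 8/9, East carries 20/20. Service 258; fixed 120; total 378.
Next best feasible plan costs 410.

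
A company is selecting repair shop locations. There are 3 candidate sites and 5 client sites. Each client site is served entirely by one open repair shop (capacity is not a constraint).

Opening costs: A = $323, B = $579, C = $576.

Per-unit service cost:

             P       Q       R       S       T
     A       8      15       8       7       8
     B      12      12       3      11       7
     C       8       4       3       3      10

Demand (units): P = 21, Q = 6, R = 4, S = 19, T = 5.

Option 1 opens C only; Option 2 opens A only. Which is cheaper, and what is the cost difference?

Option 2 is cheaper by 101.

Option 1: {C}: P→C 8·21=168, Q→C 4·6=24, R→C 3·4=12, S→C 3·19=57, T→C 10·5=50. Service 311; fixed 576; total 887.
Option 2: {A}: P→A 8·21=168, Q→A 15·6=90, R→A 8·4=32, S→A 7·19=133, T→A 8·5=40. Service 463; fixed 323; total 786.
Difference: |887 − 786| = 101.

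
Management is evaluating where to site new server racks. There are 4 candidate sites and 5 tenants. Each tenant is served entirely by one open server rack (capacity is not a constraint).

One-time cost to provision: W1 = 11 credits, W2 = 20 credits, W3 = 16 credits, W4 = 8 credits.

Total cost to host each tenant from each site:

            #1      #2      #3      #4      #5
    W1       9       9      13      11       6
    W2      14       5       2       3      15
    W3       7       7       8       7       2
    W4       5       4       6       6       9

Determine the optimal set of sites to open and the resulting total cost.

For any fixed open set, each tenant goes to its cheapest open site; total = fixed + service.
{W4}: #1→W4 5, #2→W4 4, #3→W4 6, #4→W4 6, #5→W4 9. Service 30; fixed 8; total 38.
{W1, W4}: service 27 + fixed 19 = 46
{W3}: service 31 + fixed 16 = 47
{W1, W2, W3, W4}: service 16 + fixed 55 = 71
No other subset beats 38.

Open W4 only; minimum total cost 38.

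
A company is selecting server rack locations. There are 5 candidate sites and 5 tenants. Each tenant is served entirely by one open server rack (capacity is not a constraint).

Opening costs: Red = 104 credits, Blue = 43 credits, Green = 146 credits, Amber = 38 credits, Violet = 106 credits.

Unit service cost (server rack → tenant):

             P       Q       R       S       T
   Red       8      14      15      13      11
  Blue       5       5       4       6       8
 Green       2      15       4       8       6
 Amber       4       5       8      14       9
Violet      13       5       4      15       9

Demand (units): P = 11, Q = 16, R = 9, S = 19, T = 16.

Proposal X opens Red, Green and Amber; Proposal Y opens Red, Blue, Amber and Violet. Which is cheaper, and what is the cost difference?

Proposal X: {Red, Green, Amber}: P→Green 2·11=22, Q→Amber 5·16=80, R→Green 4·9=36, S→Green 8·19=152, T→Green 6·16=96. Service 386; fixed 288; total 674.
Proposal Y: {Red, Blue, Amber, Violet}: P→Amber 4·11=44, Q→Blue 5·16=80, R→Blue 4·9=36, S→Blue 6·19=114, T→Blue 8·16=128. Service 402; fixed 291; total 693.
Difference: |674 − 693| = 19.

Proposal X is cheaper by 19.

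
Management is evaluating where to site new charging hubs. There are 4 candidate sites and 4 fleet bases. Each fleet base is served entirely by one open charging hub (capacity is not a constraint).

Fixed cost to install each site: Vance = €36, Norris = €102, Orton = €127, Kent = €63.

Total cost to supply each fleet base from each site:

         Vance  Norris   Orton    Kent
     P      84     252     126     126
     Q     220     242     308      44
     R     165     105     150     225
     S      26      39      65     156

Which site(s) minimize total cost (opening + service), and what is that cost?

Open Vance and Kent; minimum total cost 418.

For any fixed open set, each fleet base goes to its cheapest open site; total = fixed + service.
{Vance, Kent}: P→Vance 84, Q→Kent 44, R→Vance 165, S→Vance 26. Service 319; fixed 99; total 418.
{Vance, Norris, Kent}: P→Vance 84, Q→Kent 44, R→Norris 105, S→Vance 26. Service 259; fixed 201; total 460.
{Norris, Kent}: service 314 + fixed 165 = 479
{Vance, Norris, Orton, Kent}: service 259 + fixed 328 = 587
No other subset beats 418.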